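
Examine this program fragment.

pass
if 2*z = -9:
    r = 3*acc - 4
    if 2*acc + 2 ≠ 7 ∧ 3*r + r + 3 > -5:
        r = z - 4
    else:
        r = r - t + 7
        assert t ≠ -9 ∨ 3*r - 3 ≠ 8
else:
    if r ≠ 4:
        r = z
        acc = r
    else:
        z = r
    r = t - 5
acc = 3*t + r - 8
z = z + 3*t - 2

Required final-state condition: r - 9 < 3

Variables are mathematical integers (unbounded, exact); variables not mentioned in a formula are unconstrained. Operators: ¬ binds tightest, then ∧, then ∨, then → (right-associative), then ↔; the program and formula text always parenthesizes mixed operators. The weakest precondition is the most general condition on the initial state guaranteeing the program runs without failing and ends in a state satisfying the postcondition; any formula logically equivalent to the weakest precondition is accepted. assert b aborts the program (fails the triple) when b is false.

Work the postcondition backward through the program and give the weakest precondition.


Working backward. After the program, the postcondition r - 9 < 3 must hold; in canonical form it is r < 12.
Before z := z + 3*t - 2: r < 12
Before acc := 3*t + r - 8: r < 12
Then branch requires ((2*acc ≠ 5 ∧ 12*acc > 8) → z < 16) ∧ ((¬(2*acc ≠ 5 ∧ 12*acc > 8)) → ((t ≠ -9 ∨ 9*acc ≠ 3*t + 2) ∧ 3*acc < t + 9)); else branch requires (r ≠ 4 → t < 17) ∧ ((¬(r ≠ 4)) → t < 17).
Before the if: (2*z = -9 → (((2*acc ≠ 5 ∧ 12*acc > 8) → z < 16) ∧ ((¬(2*acc ≠ 5 ∧ 12*acc > 8)) → ((t ≠ -9 ∨ 9*acc ≠ 3*t + 2) ∧ 3*acc < t + 9)))) ∧ ((¬(2*z = -9)) → ((r ≠ 4 → t < 17) ∧ ((¬(r ≠ 4)) → t < 17)))
Before skip: (2*z = -9 → (((2*acc ≠ 5 ∧ 12*acc > 8) → z < 16) ∧ ((¬(2*acc ≠ 5 ∧ 12*acc > 8)) → ((t ≠ -9 ∨ 9*acc ≠ 3*t + 2) ∧ 3*acc < t + 9)))) ∧ ((¬(2*z = -9)) → ((r ≠ 4 → t < 17) ∧ ((¬(r ≠ 4)) → t < 17)))
Answer: WP = (2*z = -9 → (((2*acc ≠ 5 ∧ 12*acc > 8) → z < 16) ∧ ((¬(2*acc ≠ 5 ∧ 12*acc > 8)) → ((t ≠ -9 ∨ 9*acc ≠ 3*t + 2) ∧ 3*acc < t + 9)))) ∧ ((¬(2*z = -9)) → ((r ≠ 4 → t < 17) ∧ ((¬(r ≠ 4)) → t < 17)))


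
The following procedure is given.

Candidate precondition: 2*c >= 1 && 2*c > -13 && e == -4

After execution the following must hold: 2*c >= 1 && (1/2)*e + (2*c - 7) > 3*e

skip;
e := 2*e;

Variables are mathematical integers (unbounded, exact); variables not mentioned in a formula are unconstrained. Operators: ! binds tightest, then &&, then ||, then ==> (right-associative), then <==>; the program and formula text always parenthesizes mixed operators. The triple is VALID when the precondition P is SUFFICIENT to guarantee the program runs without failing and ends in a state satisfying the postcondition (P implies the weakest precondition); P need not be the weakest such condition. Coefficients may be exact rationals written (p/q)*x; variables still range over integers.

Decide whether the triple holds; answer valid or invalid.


Working backward. After the program, the postcondition 2*c >= 1 && (1/2)*e + (2*c - 7) > 3*e must hold; in canonical form it is 2*c >= 1 && 2*c > (5/2)*e + 7.
Before e := 2*e: 2*c >= 1 && 2*c > 5*e + 7
Before skip: 2*c >= 1 && 2*c > 5*e + 7
The weakest precondition is 2*c >= 1 && 2*c > 5*e + 7.
Check whether 2*c >= 1 && 2*c > -13 && e == -4 implies it.
Every state satisfying the precondition satisfies the weakest precondition: the implication holds.
Answer: valid


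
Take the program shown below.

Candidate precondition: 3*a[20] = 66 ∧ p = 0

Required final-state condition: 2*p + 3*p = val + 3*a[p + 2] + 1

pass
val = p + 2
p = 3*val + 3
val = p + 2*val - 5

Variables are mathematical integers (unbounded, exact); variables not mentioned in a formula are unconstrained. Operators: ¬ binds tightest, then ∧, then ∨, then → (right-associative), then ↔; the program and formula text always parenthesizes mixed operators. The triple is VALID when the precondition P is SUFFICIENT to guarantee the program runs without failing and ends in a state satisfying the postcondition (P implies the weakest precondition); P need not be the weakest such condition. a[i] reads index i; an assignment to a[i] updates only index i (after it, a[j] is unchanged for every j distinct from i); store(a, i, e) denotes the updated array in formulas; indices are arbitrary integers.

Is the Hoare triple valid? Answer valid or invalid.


Working backward. After the program, the postcondition 2*p + 3*p = val + 3*a[p + 2] + 1 must hold; in canonical form it is 5*p = 3*a[p + 2] + val + 1.
Before val := p + 2*val - 5: 4*p = 3*a[p + 2] + 2*val - 4
Before p := 3*val + 3: 10*val = 3*a[3*val + 5] - 16
Before val := p + 2: 10*p = 3*a[3*p + 11] - 36
Before skip: 10*p = 3*a[3*p + 11] - 36
The weakest precondition is 10*p = 3*a[3*p + 11] - 36.
Check whether 3*a[20] = 66 ∧ p = 0 implies it.
Countermodel: at the initial state a = {[11] = 2, [20] = 22, elsewhere 22}, p = 0, the precondition holds but the weakest precondition fails.
Answer: invalid


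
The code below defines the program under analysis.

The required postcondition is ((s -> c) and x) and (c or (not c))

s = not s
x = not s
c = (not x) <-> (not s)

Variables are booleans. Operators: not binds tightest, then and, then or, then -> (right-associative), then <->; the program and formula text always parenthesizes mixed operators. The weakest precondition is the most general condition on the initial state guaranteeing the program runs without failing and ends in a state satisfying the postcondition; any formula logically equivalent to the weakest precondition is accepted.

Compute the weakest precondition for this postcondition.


Working backward. After the program, the postcondition ((s -> c) and x) and (c or (not c)) must hold; in canonical form it is (s -> c) and x.
Before c := (not x) <-> (not s): (s -> ((not x) <-> (not s))) and x
Before x := not s: (s -> (s <-> (not s))) and (not s)
Before s := not s: ((not s) -> ((not s) <-> s)) and s
Answer: WP = ((not s) -> ((not s) <-> s)) and s


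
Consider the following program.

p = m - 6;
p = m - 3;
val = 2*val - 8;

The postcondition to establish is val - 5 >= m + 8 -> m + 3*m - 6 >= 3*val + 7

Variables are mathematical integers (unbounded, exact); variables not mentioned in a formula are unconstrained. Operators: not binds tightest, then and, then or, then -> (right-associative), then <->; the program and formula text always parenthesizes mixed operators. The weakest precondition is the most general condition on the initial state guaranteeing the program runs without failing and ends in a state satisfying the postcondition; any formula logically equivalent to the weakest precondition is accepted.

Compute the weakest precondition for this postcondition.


Working backward. After the program, the postcondition val - 5 >= m + 8 -> m + 3*m - 6 >= 3*val + 7 must hold; in canonical form it is val >= m + 13 -> 4*m >= 3*val + 13.
Before val := 2*val - 8: 2*val >= m + 21 -> 4*m >= 6*val - 11
Before p := m - 3: 2*val >= m + 21 -> 4*m >= 6*val - 11
Before p := m - 6: 2*val >= m + 21 -> 4*m >= 6*val - 11
Answer: WP = 2*val >= m + 21 -> 4*m >= 6*val - 11


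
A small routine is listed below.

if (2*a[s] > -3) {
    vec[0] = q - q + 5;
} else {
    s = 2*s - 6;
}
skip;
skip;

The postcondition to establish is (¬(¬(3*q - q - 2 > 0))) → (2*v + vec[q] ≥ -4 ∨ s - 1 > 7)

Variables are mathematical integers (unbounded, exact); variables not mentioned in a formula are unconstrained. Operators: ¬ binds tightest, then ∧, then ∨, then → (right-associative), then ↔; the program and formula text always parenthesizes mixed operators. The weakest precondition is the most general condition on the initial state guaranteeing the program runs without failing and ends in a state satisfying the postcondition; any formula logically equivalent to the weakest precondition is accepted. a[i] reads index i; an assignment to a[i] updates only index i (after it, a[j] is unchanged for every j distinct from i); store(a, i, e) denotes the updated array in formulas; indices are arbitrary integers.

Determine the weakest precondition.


Working backward. After the program, the postcondition (¬(¬(3*q - q - 2 > 0))) → (2*v + vec[q] ≥ -4 ∨ s - 1 > 7) must hold; in canonical form it is 2*q > 2 → (vec[q] + 2*v ≥ -4 ∨ s > 8).
Before skip: 2*q > 2 → (vec[q] + 2*v ≥ -4 ∨ s > 8)
Before skip: 2*q > 2 → (vec[q] + 2*v ≥ -4 ∨ s > 8)
Then branch requires 2*q > 2 → (store(vec, 0, 5)[q] + 2*v ≥ -4 ∨ s > 8); else branch requires 2*q > 2 → (vec[q] + 2*v ≥ -4 ∨ 2*s > 14).
Before the if: (2*a[s] > -3 → (2*q > 2 → (store(vec, 0, 5)[q] + 2*v ≥ -4 ∨ s > 8))) ∧ ((¬(2*a[s] > -3)) → (2*q > 2 → (vec[q] + 2*v ≥ -4 ∨ 2*s > 14)))
Answer: WP = (2*a[s] > -3 → (2*q > 2 → (store(vec, 0, 5)[q] + 2*v ≥ -4 ∨ s > 8))) ∧ ((¬(2*a[s] > -3)) → (2*q > 2 → (vec[q] + 2*v ≥ -4 ∨ 2*s > 14)))


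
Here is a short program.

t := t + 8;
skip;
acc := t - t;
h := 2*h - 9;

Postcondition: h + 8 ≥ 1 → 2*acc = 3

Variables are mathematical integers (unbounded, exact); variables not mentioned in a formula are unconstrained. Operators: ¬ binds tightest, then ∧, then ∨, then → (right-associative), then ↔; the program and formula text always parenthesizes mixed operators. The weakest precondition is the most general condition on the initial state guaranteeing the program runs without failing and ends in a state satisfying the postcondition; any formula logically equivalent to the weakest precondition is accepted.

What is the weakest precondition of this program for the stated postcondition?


Working backward. After the program, the postcondition h + 8 ≥ 1 → 2*acc = 3 must hold; in canonical form it is h ≥ -7 → 2*acc = 3.
Before h := 2*h - 9: 2*h ≥ 2 → 2*acc = 3
Before acc := t - t: ¬(2*h ≥ 2)
Before skip: ¬(2*h ≥ 2)
Before t := t + 8: ¬(2*h ≥ 2)
Answer: WP = ¬(2*h ≥ 2)


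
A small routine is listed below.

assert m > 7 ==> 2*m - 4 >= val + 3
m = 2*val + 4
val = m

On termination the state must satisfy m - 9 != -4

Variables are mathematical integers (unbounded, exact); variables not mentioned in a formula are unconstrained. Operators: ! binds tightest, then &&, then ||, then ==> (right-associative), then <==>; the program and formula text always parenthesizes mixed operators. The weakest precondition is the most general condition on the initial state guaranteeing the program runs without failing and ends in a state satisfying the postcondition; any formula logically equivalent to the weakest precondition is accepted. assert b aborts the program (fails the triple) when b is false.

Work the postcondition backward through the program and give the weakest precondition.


Working backward. After the program, the postcondition m - 9 != -4 must hold; in canonical form it is m != 5.
Before val := m: m != 5
Before m := 2*val + 4: 2*val != 1
Before assert m > 7 ==> 2*m - 4 >= val + 3: (m > 7 ==> 2*m >= val + 7) && 2*val != 1
Answer: WP = (m > 7 ==> 2*m >= val + 7) && 2*val != 1


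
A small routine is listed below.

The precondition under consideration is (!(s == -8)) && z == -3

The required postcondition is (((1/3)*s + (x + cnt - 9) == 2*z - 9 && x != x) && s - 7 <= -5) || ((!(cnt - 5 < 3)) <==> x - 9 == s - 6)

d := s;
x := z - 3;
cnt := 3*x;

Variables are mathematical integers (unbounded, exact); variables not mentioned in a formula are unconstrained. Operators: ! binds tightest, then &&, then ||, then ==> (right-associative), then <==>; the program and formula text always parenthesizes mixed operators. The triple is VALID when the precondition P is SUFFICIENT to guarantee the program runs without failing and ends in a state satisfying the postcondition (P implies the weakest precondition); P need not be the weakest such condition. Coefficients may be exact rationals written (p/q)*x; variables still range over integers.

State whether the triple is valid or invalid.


Working backward. After the program, the postcondition (((1/3)*s + (x + cnt - 9) == 2*z - 9 && x != x) && s - 7 <= -5) || ((!(cnt - 5 < 3)) <==> x - 9 == s - 6) must hold; in canonical form it is (!(cnt < 8)) <==> x == s + 3.
Before cnt := 3*x: (!(3*x < 8)) <==> x == s + 3
Before x := z - 3: (!(3*z < 17)) <==> z == s + 6
Before d := s: (!(3*z < 17)) <==> z == s + 6
The weakest precondition is (!(3*z < 17)) <==> z == s + 6.
Check whether (!(s == -8)) && z == -3 implies it.
Countermodel: at the initial state s = -9, z = -3, the precondition holds but the weakest precondition fails.
Answer: invalid


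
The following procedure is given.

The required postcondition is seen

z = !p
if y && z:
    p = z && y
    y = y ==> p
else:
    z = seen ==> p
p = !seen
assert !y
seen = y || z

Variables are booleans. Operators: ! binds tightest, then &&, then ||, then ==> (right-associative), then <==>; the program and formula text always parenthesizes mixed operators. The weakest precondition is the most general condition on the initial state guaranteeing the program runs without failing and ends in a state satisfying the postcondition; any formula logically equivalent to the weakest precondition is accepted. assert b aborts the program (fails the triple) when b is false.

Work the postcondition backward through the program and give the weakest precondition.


Working backward. After the program, seen must hold.
Before seen := y || z: y || z
Before assert !y: (!y) && (y || z)
Before p := !seen: (!y) && (y || z)
Then branch requires (!(y ==> (z && y))) && ((y ==> (z && y)) || z); else branch requires (!y) && (y || (seen ==> p)).
Before the if: ((y && z) ==> ((!(y ==> (z && y))) && ((y ==> (z && y)) || z))) && ((!(y && z)) ==> ((!y) && (y || (seen ==> p))))
Before z := !p: ((y && (!p)) ==> ((!(y ==> ((!p) && y))) && ((y ==> ((!p) && y)) || (!p)))) && ((!(y && (!p))) ==> ((!y) && (y || (seen ==> p))))
Answer: WP = ((y && (!p)) ==> ((!(y ==> ((!p) && y))) && ((y ==> ((!p) && y)) || (!p)))) && ((!(y && (!p))) ==> ((!y) && (y || (seen ==> p))))


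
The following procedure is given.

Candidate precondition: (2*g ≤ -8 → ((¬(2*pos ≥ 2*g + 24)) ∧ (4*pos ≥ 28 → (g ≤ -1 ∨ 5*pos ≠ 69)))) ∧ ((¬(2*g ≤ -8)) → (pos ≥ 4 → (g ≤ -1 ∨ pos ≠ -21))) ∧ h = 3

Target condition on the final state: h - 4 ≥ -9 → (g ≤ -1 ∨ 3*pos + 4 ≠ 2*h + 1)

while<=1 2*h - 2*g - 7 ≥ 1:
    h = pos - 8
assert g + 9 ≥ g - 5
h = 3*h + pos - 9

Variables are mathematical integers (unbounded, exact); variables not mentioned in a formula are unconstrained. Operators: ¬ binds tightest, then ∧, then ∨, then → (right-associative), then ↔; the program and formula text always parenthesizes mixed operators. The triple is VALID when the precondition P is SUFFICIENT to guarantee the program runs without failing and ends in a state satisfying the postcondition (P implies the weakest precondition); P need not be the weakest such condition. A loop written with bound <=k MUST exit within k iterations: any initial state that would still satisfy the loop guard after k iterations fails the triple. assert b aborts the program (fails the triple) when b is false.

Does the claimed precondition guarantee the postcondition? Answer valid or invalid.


Working backward. After the program, the postcondition h - 4 ≥ -9 → (g ≤ -1 ∨ 3*pos + 4 ≠ 2*h + 1) must hold; in canonical form it is h ≥ -5 → (g ≤ -1 ∨ 3*pos ≠ 2*h - 3).
Before h := 3*h + pos - 9: 3*h + pos ≥ 4 → (g ≤ -1 ∨ pos ≠ 6*h - 21)
Before assert g + 9 ≥ g - 5: 3*h + pos ≥ 4 → (g ≤ -1 ∨ pos ≠ 6*h - 21)
Before the loop (bound <=1), unroll the exhaustion recursion (WP_0 = exit-now case; WP_j = one more guarded iteration, up to j = 1):
  WP_0: (¬(2*h ≥ 2*g + 8)) ∧ (3*h + pos ≥ 4 → (g ≤ -1 ∨ pos ≠ 6*h - 21))
  WP_1: (2*h ≥ 2*g + 8 → ((¬(2*pos ≥ 2*g + 24)) ∧ (4*pos ≥ 28 → (g ≤ -1 ∨ 5*pos ≠ 69)))) ∧ ((¬(2*h ≥ 2*g + 8)) → (3*h + pos ≥ 4 → (g ≤ -1 ∨ pos ≠ 6*h - 21)))
So before the loop: (2*h ≥ 2*g + 8 → ((¬(2*pos ≥ 2*g + 24)) ∧ (4*pos ≥ 28 → (g ≤ -1 ∨ 5*pos ≠ 69)))) ∧ ((¬(2*h ≥ 2*g + 8)) → (3*h + pos ≥ 4 → (g ≤ -1 ∨ pos ≠ 6*h - 21)))
The weakest precondition is (2*h ≥ 2*g + 8 → ((¬(2*pos ≥ 2*g + 24)) ∧ (4*pos ≥ 28 → (g ≤ -1 ∨ 5*pos ≠ 69)))) ∧ ((¬(2*h ≥ 2*g + 8)) → (3*h + pos ≥ 4 → (g ≤ -1 ∨ pos ≠ 6*h - 21))).
Check whether (2*g ≤ -8 → ((¬(2*pos ≥ 2*g + 24)) ∧ (4*pos ≥ 28 → (g ≤ -1 ∨ 5*pos ≠ 69)))) ∧ ((¬(2*g ≤ -8)) → (pos ≥ 4 → (g ≤ -1 ∨ pos ≠ -21))) ∧ h = 3 implies it.
Countermodel: at the initial state g = 0, h = 3, pos = -3, the precondition holds but the weakest precondition fails.
Answer: invalid


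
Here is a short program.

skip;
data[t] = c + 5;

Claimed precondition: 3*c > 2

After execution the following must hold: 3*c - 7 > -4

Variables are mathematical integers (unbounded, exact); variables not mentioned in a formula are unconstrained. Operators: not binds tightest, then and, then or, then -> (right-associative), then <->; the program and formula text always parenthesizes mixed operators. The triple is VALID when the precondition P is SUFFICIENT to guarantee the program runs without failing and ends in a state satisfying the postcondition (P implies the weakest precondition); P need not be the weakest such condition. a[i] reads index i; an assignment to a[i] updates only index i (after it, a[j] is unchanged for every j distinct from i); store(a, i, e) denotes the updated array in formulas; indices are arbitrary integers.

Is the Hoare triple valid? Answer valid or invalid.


Working backward. After the program, the postcondition 3*c - 7 > -4 must hold; in canonical form it is 3*c > 3.
Before data[t] := c + 5: 3*c > 3
Before skip: 3*c > 3
The weakest precondition is 3*c > 3.
Check whether 3*c > 2 implies it.
Countermodel: at the initial state c = 1, the precondition holds but the weakest precondition fails.
Answer: invalid


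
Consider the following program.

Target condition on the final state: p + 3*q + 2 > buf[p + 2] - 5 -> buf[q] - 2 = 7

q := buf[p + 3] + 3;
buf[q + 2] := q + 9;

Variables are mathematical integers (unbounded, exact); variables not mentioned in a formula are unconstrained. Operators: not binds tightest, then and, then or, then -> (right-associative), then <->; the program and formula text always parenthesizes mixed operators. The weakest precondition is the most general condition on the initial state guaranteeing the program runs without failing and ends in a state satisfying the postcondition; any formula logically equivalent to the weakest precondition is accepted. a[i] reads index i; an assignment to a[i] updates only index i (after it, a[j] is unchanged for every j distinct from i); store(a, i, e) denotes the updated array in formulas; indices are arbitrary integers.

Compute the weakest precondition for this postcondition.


Working backward. After the program, the postcondition p + 3*q + 2 > buf[p + 2] - 5 -> buf[q] - 2 = 7 must hold; in canonical form it is p + 3*q > buf[p + 2] - 7 -> buf[q] = 9.
Before buf[q + 2] := q + 9: p + 3*q > store(buf, q + 2, q + 9)[p + 2] - 7 -> store(buf, q + 2, q + 9)[q] = 9
Before q := buf[p + 3] + 3: 3*buf[p + 3] + p > store(buf, buf[p + 3] + 5, buf[p + 3] + 12)[p + 2] - 16 -> store(buf, buf[p + 3] + 5, buf[p + 3] + 12)[buf[p + 3] + 3] = 9
Answer: WP = 3*buf[p + 3] + p > store(buf, buf[p + 3] + 5, buf[p + 3] + 12)[p + 2] - 16 -> store(buf, buf[p + 3] + 5, buf[p + 3] + 12)[buf[p + 3] + 3] = 9


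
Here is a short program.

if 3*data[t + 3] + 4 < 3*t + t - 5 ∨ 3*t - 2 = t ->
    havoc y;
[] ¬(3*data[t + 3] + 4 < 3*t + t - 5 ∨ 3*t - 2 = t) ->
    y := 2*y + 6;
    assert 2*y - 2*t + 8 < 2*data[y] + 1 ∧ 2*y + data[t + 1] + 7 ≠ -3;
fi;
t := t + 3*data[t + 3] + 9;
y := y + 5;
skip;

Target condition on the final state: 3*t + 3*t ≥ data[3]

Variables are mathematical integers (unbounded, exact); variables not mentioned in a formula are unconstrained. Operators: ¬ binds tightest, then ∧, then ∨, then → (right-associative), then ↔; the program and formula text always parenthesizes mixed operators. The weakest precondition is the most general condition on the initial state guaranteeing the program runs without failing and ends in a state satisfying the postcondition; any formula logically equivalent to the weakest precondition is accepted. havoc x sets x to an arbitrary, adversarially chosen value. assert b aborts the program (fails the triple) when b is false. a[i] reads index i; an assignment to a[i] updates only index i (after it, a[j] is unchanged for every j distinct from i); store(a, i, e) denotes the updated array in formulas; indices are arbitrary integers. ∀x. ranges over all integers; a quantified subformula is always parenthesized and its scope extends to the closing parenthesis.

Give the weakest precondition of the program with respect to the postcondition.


Working backward. After the program, the postcondition 3*t + 3*t ≥ data[3] must hold; in canonical form it is 6*t ≥ data[3].
Before skip: 6*t ≥ data[3]
Before y := y + 5: 6*t ≥ data[3]
Before t := t + 3*data[t + 3] + 9: 18*data[t + 3] + 6*t ≥ data[3] - 54
Then branch requires 18*data[t + 3] + 6*t ≥ data[3] - 54; else branch requires 4*y < 2*data[2*y + 6] + 2*t - 19 ∧ data[t + 1] + 4*y ≠ -22 ∧ 18*data[t + 3] + 6*t ≥ data[3] - 54.
Before the if: ((3*data[t + 3] < 4*t - 9 ∨ 2*t = 2) → 18*data[t + 3] + 6*t ≥ data[3] - 54) ∧ ((¬(3*data[t + 3] < 4*t - 9 ∨ 2*t = 2)) → (4*y < 2*data[2*y + 6] + 2*t - 19 ∧ data[t + 1] + 4*y ≠ -22 ∧ 18*data[t + 3] + 6*t ≥ data[3] - 54))
Answer: WP = ((3*data[t + 3] < 4*t - 9 ∨ 2*t = 2) → 18*data[t + 3] + 6*t ≥ data[3] - 54) ∧ ((¬(3*data[t + 3] < 4*t - 9 ∨ 2*t = 2)) → (4*y < 2*data[2*y + 6] + 2*t - 19 ∧ data[t + 1] + 4*y ≠ -22 ∧ 18*data[t + 3] + 6*t ≥ data[3] - 54))


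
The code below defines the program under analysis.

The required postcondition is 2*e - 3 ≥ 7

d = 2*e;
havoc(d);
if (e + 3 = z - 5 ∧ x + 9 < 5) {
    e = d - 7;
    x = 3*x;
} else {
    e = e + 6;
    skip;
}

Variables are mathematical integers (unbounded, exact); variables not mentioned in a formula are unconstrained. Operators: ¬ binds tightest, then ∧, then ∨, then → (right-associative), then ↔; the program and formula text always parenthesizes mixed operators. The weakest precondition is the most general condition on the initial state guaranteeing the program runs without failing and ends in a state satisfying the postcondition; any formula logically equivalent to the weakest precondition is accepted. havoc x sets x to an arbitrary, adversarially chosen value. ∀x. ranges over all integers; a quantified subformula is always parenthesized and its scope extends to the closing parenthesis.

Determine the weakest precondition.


Working backward. After the program, the postcondition 2*e - 3 ≥ 7 must hold; in canonical form it is 2*e ≥ 10.
Then branch requires 2*d ≥ 24; else branch requires 2*e ≥ -2.
Before the if: ((e = z - 8 ∧ x < -4) → 2*d ≥ 24) ∧ ((¬(e = z - 8 ∧ x < -4)) → 2*e ≥ -2)
Before havoc d: ∀d_1. (((e = z - 8 ∧ x < -4) → 2*d_1 ≥ 24) ∧ ((¬(e = z - 8 ∧ x < -4)) → 2*e ≥ -2))
Before d := 2*e: ∀d_1. (((e = z - 8 ∧ x < -4) → 2*d_1 ≥ 24) ∧ ((¬(e = z - 8 ∧ x < -4)) → 2*e ≥ -2))
Answer: WP = ∀d_1. (((e = z - 8 ∧ x < -4) → 2*d_1 ≥ 24) ∧ ((¬(e = z - 8 ∧ x < -4)) → 2*e ≥ -2))


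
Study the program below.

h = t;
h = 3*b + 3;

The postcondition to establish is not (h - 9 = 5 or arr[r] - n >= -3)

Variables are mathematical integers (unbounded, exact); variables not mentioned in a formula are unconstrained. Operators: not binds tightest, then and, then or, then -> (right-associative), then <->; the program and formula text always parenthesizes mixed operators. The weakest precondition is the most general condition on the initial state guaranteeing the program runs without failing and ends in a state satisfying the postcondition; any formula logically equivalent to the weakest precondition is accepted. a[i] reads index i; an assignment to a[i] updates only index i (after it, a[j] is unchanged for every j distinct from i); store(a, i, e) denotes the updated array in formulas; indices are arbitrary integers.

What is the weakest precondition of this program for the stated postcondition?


Working backward. After the program, the postcondition not (h - 9 = 5 or arr[r] - n >= -3) must hold; in canonical form it is not (h = 14 or arr[r] >= n - 3).
Before h := 3*b + 3: not (3*b = 11 or arr[r] >= n - 3)
Before h := t: not (3*b = 11 or arr[r] >= n - 3)
Answer: WP = not (3*b = 11 or arr[r] >= n - 3)


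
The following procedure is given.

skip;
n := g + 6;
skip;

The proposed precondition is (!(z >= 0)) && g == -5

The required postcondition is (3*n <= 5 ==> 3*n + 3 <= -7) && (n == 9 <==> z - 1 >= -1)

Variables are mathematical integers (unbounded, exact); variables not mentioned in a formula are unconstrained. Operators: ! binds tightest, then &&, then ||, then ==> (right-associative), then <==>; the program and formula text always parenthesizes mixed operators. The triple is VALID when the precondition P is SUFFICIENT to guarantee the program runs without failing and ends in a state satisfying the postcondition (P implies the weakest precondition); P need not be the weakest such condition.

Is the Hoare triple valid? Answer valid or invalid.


Working backward. After the program, the postcondition (3*n <= 5 ==> 3*n + 3 <= -7) && (n == 9 <==> z - 1 >= -1) must hold; in canonical form it is (3*n <= 5 ==> 3*n <= -10) && (n == 9 <==> z >= 0).
Before skip: (3*n <= 5 ==> 3*n <= -10) && (n == 9 <==> z >= 0)
Before n := g + 6: (3*g <= -13 ==> 3*g <= -28) && (g == 3 <==> z >= 0)
Before skip: (3*g <= -13 ==> 3*g <= -28) && (g == 3 <==> z >= 0)
The weakest precondition is (3*g <= -13 ==> 3*g <= -28) && (g == 3 <==> z >= 0).
Check whether (!(z >= 0)) && g == -5 implies it.
Countermodel: at the initial state g = -5, z = -1, the precondition holds but the weakest precondition fails.
Answer: invalid


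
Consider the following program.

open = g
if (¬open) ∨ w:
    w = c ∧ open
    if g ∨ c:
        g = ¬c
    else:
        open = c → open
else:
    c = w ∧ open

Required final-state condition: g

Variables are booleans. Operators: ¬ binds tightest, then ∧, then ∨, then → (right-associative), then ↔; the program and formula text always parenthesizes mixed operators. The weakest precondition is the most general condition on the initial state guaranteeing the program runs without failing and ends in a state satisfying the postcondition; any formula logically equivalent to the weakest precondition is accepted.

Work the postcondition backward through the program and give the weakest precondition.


Working backward. After the program, g must hold.
Then branch requires ((g ∨ c) → (¬c)) ∧ ((¬(g ∨ c)) → g); else branch requires g.
Before the if: (((¬open) ∨ w) → (((g ∨ c) → (¬c)) ∧ ((¬(g ∨ c)) → g))) ∧ ((¬((¬open) ∨ w)) → g)
Before open := g: (((¬g) ∨ w) → (((g ∨ c) → (¬c)) ∧ ((¬(g ∨ c)) → g))) ∧ ((¬((¬g) ∨ w)) → g)
Answer: WP = (((¬g) ∨ w) → (((g ∨ c) → (¬c)) ∧ ((¬(g ∨ c)) → g))) ∧ ((¬((¬g) ∨ w)) → g)


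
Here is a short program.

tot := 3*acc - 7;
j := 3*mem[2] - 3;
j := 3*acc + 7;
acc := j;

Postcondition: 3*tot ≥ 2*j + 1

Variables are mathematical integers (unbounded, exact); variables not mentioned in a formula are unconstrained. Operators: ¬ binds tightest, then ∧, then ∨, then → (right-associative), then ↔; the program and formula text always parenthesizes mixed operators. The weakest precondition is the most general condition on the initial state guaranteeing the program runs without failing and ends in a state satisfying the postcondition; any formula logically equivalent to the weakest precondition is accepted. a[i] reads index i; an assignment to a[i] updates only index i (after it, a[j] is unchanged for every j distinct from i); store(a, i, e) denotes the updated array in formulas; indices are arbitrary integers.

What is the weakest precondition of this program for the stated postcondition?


Working backward. After the program, 3*tot ≥ 2*j + 1 must hold.
Before acc := j: 3*tot ≥ 2*j + 1
Before j := 3*acc + 7: 3*tot ≥ 6*acc + 15
Before j := 3*mem[2] - 3: 3*tot ≥ 6*acc + 15
Before tot := 3*acc - 7: 3*acc ≥ 36
Answer: WP = 3*acc ≥ 36


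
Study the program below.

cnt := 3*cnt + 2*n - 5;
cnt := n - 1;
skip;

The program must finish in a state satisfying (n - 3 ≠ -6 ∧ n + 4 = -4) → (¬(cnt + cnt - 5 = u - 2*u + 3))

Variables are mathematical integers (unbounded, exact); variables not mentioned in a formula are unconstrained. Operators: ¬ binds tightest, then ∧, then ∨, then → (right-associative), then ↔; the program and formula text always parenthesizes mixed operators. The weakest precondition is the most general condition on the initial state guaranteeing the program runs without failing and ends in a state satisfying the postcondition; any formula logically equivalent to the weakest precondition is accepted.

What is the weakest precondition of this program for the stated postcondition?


Working backward. After the program, the postcondition (n - 3 ≠ -6 ∧ n + 4 = -4) → (¬(cnt + cnt - 5 = u - 2*u + 3)) must hold; in canonical form it is (n ≠ -3 ∧ n = -8) → (¬(2*cnt + u = 8)).
Before skip: (n ≠ -3 ∧ n = -8) → (¬(2*cnt + u = 8))
Before cnt := n - 1: (n ≠ -3 ∧ n = -8) → (¬(2*n + u = 10))
Before cnt := 3*cnt + 2*n - 5: (n ≠ -3 ∧ n = -8) → (¬(2*n + u = 10))
Answer: WP = (n ≠ -3 ∧ n = -8) → (¬(2*n + u = 10))


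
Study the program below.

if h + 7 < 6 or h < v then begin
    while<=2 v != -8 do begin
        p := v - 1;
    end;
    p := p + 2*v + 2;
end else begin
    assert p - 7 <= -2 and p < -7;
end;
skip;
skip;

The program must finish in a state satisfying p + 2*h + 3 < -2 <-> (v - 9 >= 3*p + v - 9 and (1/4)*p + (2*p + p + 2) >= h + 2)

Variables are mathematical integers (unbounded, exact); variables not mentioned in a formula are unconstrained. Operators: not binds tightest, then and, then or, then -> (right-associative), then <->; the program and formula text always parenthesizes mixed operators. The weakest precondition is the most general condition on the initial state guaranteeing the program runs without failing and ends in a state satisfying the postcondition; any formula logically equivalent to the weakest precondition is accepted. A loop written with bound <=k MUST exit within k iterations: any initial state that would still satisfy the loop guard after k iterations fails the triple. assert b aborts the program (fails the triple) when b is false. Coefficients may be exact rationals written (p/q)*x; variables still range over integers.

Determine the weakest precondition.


Working backward. After the program, the postcondition p + 2*h + 3 < -2 <-> (v - 9 >= 3*p + v - 9 and (1/4)*p + (2*p + p + 2) >= h + 2) must hold; in canonical form it is 2*h + p < -5 <-> (3*p <= 0 and (13/4)*p >= h).
Before skip: 2*h + p < -5 <-> (3*p <= 0 and (13/4)*p >= h)
Before skip: 2*h + p < -5 <-> (3*p <= 0 and (13/4)*p >= h)
Then branch requires (v != -8 -> ((v != -8 -> ((not (v != -8)) and (2*h + 3*v < -6 <-> (9*v <= -3 and (39/4)*v >= h - 13/4)))) and ((not (v != -8)) -> (2*h + 3*v < -6 <-> (9*v <= -3 and (39/4)*v >= h - 13/4))))) and ((not (v != -8)) -> (2*h + p + 2*v < -7 <-> (3*p + 6*v <= -6 and (13/4)*p + (13/2)*v >= h - 13/2))); else branch requires p <= 5 and p < -7 and (2*h + p < -5 <-> (3*p <= 0 and (13/4)*p >= h)).
Before the if: ((h < -1 or h < v) -> ((v != -8 -> ((v != -8 -> ((not (v != -8)) and (2*h + 3*v < -6 <-> (9*v <= -3 and (39/4)*v >= h - 13/4)))) and ((not (v != -8)) -> (2*h + 3*v < -6 <-> (9*v <= -3 and (39/4)*v >= h - 13/4))))) and ((not (v != -8)) -> (2*h + p + 2*v < -7 <-> (3*p + 6*v <= -6 and (13/4)*p + (13/2)*v >= h - 13/2))))) and ((not (h < -1 or h < v)) -> (p <= 5 and p < -7 and (2*h + p < -5 <-> (3*p <= 0 and (13/4)*p >= h))))
Answer: WP = ((h < -1 or h < v) -> ((v != -8 -> ((v != -8 -> ((not (v != -8)) and (2*h + 3*v < -6 <-> (9*v <= -3 and (39/4)*v >= h - 13/4)))) and ((not (v != -8)) -> (2*h + 3*v < -6 <-> (9*v <= -3 and (39/4)*v >= h - 13/4))))) and ((not (v != -8)) -> (2*h + p + 2*v < -7 <-> (3*p + 6*v <= -6 and (13/4)*p + (13/2)*v >= h - 13/2))))) and ((not (h < -1 or h < v)) -> (p <= 5 and p < -7 and (2*h + p < -5 <-> (3*p <= 0 and (13/4)*p >= h))))


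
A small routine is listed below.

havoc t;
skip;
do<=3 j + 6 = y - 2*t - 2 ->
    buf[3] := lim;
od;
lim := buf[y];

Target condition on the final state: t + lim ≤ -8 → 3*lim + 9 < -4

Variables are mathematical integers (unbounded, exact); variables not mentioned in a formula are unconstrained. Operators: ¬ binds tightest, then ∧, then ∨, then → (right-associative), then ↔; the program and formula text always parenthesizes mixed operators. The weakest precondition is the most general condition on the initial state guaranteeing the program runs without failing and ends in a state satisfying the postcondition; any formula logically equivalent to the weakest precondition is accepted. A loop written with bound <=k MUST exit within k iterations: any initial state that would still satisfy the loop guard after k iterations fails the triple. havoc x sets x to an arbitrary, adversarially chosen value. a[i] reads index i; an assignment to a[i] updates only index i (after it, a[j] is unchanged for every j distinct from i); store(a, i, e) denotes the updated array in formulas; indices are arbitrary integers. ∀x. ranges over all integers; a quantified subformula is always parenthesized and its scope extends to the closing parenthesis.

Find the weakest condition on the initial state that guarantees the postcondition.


Working backward. After the program, the postcondition t + lim ≤ -8 → 3*lim + 9 < -4 must hold; in canonical form it is lim + t ≤ -8 → 3*lim < -13.
Before lim := buf[y]: buf[y] + t ≤ -8 → 3*buf[y] < -13
Before the loop (bound <=3), unroll the exhaustion recursion (WP_0 = exit-now case; WP_j = one more guarded iteration, up to j = 3):
  WP_0: (¬(j + 2*t = y - 8)) ∧ (buf[y] + t ≤ -8 → 3*buf[y] < -13)
  WP_1: (j + 2*t = y - 8 → ((¬(j + 2*t = y - 8)) ∧ (store(buf, 3, lim)[y] + t ≤ -8 → 3*store(buf, 3, lim)[y] < -13))) ∧ ((¬(j + 2*t = y - 8)) → (buf[y] + t ≤ -8 → 3*buf[y] < -13))
  WP_2: (j + 2*t = y - 8 → ((j + 2*t = y - 8 → ((¬(j + 2*t = y - 8)) ∧ (store(store(buf, 3, lim), 3, lim)[y] + t ≤ -8 → 3*store(store(buf, 3, lim), 3, lim)[y] < -13))) ∧ ((¬(j + 2*t = y - 8)) → (store(buf, 3, lim)[y] + t ≤ -8 → 3*store(buf, 3, lim)[y] < -13)))) ∧ ((¬(j + 2*t = y - 8)) → (buf[y] + t ≤ -8 → 3*buf[y] < -13))
  WP_3: (j + 2*t = y - 8 → ((j + 2*t = y - 8 → ((j + 2*t = y - 8 → ((¬(j + 2*t = y - 8)) ∧ (store(store(store(buf, 3, lim), 3, lim), 3, lim)[y] + t ≤ -8 → 3*store(store(store(buf, 3, lim), 3, lim), 3, lim)[y] < -13))) ∧ ((¬(j + 2*t = y - 8)) → (store(store(buf, 3, lim), 3, lim)[y] + t ≤ -8 → 3*store(store(buf, 3, lim), 3, lim)[y] < -13)))) ∧ ((¬(j + 2*t = y - 8)) → (store(buf, 3, lim)[y] + t ≤ -8 → 3*store(buf, 3, lim)[y] < -13)))) ∧ ((¬(j + 2*t = y - 8)) → (buf[y] + t ≤ -8 → 3*buf[y] < -13))
So before the loop: (j + 2*t = y - 8 → ((j + 2*t = y - 8 → ((j + 2*t = y - 8 → ((¬(j + 2*t = y - 8)) ∧ (store(store(store(buf, 3, lim), 3, lim), 3, lim)[y] + t ≤ -8 → 3*store(store(store(buf, 3, lim), 3, lim), 3, lim)[y] < -13))) ∧ ((¬(j + 2*t = y - 8)) → (store(store(buf, 3, lim), 3, lim)[y] + t ≤ -8 → 3*store(store(buf, 3, lim), 3, lim)[y] < -13)))) ∧ ((¬(j + 2*t = y - 8)) → (store(buf, 3, lim)[y] + t ≤ -8 → 3*store(buf, 3, lim)[y] < -13)))) ∧ ((¬(j + 2*t = y - 8)) → (buf[y] + t ≤ -8 → 3*buf[y] < -13))
Before skip: (j + 2*t = y - 8 → ((j + 2*t = y - 8 → ((j + 2*t = y - 8 → ((¬(j + 2*t = y - 8)) ∧ (store(store(store(buf, 3, lim), 3, lim), 3, lim)[y] + t ≤ -8 → 3*store(store(store(buf, 3, lim), 3, lim), 3, lim)[y] < -13))) ∧ ((¬(j + 2*t = y - 8)) → (store(store(buf, 3, lim), 3, lim)[y] + t ≤ -8 → 3*store(store(buf, 3, lim), 3, lim)[y] < -13)))) ∧ ((¬(j + 2*t = y - 8)) → (store(buf, 3, lim)[y] + t ≤ -8 → 3*store(buf, 3, lim)[y] < -13)))) ∧ ((¬(j + 2*t = y - 8)) → (buf[y] + t ≤ -8 → 3*buf[y] < -13))
Before havoc t: ∀t_1. ((j + 2*t_1 = y - 8 → ((j + 2*t_1 = y - 8 → ((j + 2*t_1 = y - 8 → ((¬(j + 2*t_1 = y - 8)) ∧ (store(store(store(buf, 3, lim), 3, lim), 3, lim)[y] + t_1 ≤ -8 → 3*store(store(store(buf, 3, lim), 3, lim), 3, lim)[y] < -13))) ∧ ((¬(j + 2*t_1 = y - 8)) → (store(store(buf, 3, lim), 3, lim)[y] + t_1 ≤ -8 → 3*store(store(buf, 3, lim), 3, lim)[y] < -13)))) ∧ ((¬(j + 2*t_1 = y - 8)) → (store(buf, 3, lim)[y] + t_1 ≤ -8 → 3*store(buf, 3, lim)[y] < -13)))) ∧ ((¬(j + 2*t_1 = y - 8)) → (buf[y] + t_1 ≤ -8 → 3*buf[y] < -13)))
Answer: WP = ∀t_1. ((j + 2*t_1 = y - 8 → ((j + 2*t_1 = y - 8 → ((j + 2*t_1 = y - 8 → ((¬(j + 2*t_1 = y - 8)) ∧ (store(store(store(buf, 3, lim), 3, lim), 3, lim)[y] + t_1 ≤ -8 → 3*store(store(store(buf, 3, lim), 3, lim), 3, lim)[y] < -13))) ∧ ((¬(j + 2*t_1 = y - 8)) → (store(store(buf, 3, lim), 3, lim)[y] + t_1 ≤ -8 → 3*store(store(buf, 3, lim), 3, lim)[y] < -13)))) ∧ ((¬(j + 2*t_1 = y - 8)) → (store(buf, 3, lim)[y] + t_1 ≤ -8 → 3*store(buf, 3, lim)[y] < -13)))) ∧ ((¬(j + 2*t_1 = y - 8)) → (buf[y] + t_1 ≤ -8 → 3*buf[y] < -13)))


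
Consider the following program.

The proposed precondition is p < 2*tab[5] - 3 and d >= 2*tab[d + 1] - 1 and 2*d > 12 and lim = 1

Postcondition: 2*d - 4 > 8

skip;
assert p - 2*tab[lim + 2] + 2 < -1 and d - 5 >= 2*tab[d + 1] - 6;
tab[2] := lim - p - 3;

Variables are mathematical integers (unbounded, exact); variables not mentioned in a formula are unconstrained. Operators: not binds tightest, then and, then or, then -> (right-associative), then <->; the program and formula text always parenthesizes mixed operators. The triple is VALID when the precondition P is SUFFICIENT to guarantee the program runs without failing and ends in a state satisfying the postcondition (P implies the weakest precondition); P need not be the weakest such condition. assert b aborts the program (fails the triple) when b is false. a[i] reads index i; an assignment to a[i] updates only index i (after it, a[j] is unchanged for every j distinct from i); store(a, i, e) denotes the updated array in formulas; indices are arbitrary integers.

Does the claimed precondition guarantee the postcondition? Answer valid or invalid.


Working backward. After the program, the postcondition 2*d - 4 > 8 must hold; in canonical form it is 2*d > 12.
Before tab[2] := lim - p - 3: 2*d > 12
Before assert p - 2*tab[lim + 2] + 2 < -1 and d - 5 >= 2*tab[d + 1] - 6: p < 2*tab[lim + 2] - 3 and d >= 2*tab[d + 1] - 1 and 2*d > 12
Before skip: p < 2*tab[lim + 2] - 3 and d >= 2*tab[d + 1] - 1 and 2*d > 12
The weakest precondition is p < 2*tab[lim + 2] - 3 and d >= 2*tab[d + 1] - 1 and 2*d > 12.
Check whether p < 2*tab[5] - 3 and d >= 2*tab[d + 1] - 1 and 2*d > 12 and lim = 1 implies it.
Countermodel: at the initial state d = 7, lim = 1, p = -2, tab = {[3] = -15215, [5] = 1, [8] = 0, elsewhere -15215}, the precondition holds but the weakest precondition fails.
Answer: invalid


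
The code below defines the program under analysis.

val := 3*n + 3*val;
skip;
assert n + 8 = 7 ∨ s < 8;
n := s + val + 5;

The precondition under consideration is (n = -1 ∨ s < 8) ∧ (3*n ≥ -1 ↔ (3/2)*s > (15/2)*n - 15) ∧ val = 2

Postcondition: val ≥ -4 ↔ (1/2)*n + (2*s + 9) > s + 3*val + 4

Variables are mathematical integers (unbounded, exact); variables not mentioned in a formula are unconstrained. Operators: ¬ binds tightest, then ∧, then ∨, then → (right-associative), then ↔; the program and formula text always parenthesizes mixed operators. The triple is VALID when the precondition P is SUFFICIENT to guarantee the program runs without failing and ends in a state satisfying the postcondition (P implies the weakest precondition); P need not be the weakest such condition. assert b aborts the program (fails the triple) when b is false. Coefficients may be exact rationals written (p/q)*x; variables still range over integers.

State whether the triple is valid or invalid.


Working backward. After the program, the postcondition val ≥ -4 ↔ (1/2)*n + (2*s + 9) > s + 3*val + 4 must hold; in canonical form it is val ≥ -4 ↔ (1/2)*n + s > 3*val - 5.
Before n := s + val + 5: val ≥ -4 ↔ (3/2)*s > (5/2)*val - 15/2
Before assert n + 8 = 7 ∨ s < 8: (n = -1 ∨ s < 8) ∧ (val ≥ -4 ↔ (3/2)*s > (5/2)*val - 15/2)
Before skip: (n = -1 ∨ s < 8) ∧ (val ≥ -4 ↔ (3/2)*s > (5/2)*val - 15/2)
Before val := 3*n + 3*val: (n = -1 ∨ s < 8) ∧ (3*n + 3*val ≥ -4 ↔ (3/2)*s > (15/2)*n + (15/2)*val - 15/2)
The weakest precondition is (n = -1 ∨ s < 8) ∧ (3*n + 3*val ≥ -4 ↔ (3/2)*s > (15/2)*n + (15/2)*val - 15/2).
Check whether (n = -1 ∨ s < 8) ∧ (3*n ≥ -1 ↔ (3/2)*s > (15/2)*n - 15) ∧ val = 2 implies it.
Countermodel: at the initial state n = -2, s = -20, val = 2, the precondition holds but the weakest precondition fails.
Answer: invalid
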